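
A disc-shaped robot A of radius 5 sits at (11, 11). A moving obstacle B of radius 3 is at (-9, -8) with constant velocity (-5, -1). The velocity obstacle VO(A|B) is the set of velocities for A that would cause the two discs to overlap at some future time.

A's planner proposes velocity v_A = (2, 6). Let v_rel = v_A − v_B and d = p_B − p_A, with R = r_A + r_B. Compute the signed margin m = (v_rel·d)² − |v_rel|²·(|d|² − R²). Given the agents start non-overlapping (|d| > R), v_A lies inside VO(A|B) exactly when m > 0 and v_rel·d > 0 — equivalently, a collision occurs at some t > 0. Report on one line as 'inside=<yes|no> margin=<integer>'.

d = (-20, -19),  |d|² = 761;  R = 5+3 = 8,  c = 761−8² = 697
v_rel = (7, 7),  |v_rel|² = 98;  v_rel·d = (7)·(-20) + (7)·(-19) = -273
98·t² + 546·t + 697 = 0  ⇒  m = (-273)² − 98·697 = 6223
m = 6223 > 0,  v_rel·d = -273 < 0  ⇒  outside

inside=no margin=6223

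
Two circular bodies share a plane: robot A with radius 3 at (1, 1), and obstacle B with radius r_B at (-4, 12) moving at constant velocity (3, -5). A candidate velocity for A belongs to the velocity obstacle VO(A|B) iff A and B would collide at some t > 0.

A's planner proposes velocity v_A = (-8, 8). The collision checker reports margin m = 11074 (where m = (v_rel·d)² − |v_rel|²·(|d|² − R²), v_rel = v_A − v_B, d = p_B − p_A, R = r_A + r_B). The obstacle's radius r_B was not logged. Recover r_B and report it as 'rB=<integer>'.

m = 11074
d = (-5, 11);  v_rel = (-11, 13),  |v_rel|² = 290
v_rel×d = (-11)·(11) − (13)·(-5) = -56
since m = R²·290 − (-56)²:  R² = (3136 + 11074) / 290 = 49
R = √49 = 7  ⇒  r_B = 7 − 3 = 4

rB=4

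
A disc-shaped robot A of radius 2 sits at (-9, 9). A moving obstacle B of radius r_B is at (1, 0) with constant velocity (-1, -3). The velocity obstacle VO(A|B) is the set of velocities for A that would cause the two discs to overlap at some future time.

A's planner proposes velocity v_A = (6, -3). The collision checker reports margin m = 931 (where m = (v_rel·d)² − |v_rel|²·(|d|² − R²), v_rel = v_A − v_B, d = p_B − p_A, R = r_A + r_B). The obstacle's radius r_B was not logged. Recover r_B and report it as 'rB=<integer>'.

m = 931
d = (10, -9);  v_rel = (7, 0),  |v_rel|² = 49
v_rel×d = (7)·(-9) − (0)·(10) = -63
since m = R²·49 − (-63)²:  R² = (3969 + 931) / 49 = 100
R = √100 = 10  ⇒  r_B = 10 − 2 = 8

rB=8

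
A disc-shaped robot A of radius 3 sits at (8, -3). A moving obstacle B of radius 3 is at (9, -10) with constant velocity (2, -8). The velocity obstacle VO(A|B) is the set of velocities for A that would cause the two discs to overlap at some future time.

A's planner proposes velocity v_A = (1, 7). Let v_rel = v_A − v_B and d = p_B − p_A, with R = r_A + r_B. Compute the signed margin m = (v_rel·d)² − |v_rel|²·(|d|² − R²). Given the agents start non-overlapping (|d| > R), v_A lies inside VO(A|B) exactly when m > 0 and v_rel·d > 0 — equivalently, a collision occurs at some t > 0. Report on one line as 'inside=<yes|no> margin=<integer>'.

d = (1, -7),  |d|² = 50;  R = 3+3 = 6,  c = 50−6² = 14
v_rel = (-1, 15),  |v_rel|² = 226;  v_rel·d = (-1)·(1) + (15)·(-7) = -106
226·t² + 212·t + 14 = 0  ⇒  m = (-106)² − 226·14 = 8072
m = 8072 > 0,  v_rel·d = -106 < 0  ⇒  outside

inside=no margin=8072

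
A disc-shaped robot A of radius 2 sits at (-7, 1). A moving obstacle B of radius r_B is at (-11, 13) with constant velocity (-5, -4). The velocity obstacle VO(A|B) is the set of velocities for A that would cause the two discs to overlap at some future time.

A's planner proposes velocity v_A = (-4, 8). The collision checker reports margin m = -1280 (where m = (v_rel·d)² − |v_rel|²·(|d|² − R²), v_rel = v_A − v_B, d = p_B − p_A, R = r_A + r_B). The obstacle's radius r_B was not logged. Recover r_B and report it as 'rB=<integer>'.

m = -1280
d = (-4, 12);  v_rel = (1, 12),  |v_rel|² = 145
v_rel×d = (1)·(12) − (12)·(-4) = 60
since m = R²·145 − 60²:  R² = (3600 + -1280) / 145 = 16
R = √16 = 4  ⇒  r_B = 4 − 2 = 2

rB=2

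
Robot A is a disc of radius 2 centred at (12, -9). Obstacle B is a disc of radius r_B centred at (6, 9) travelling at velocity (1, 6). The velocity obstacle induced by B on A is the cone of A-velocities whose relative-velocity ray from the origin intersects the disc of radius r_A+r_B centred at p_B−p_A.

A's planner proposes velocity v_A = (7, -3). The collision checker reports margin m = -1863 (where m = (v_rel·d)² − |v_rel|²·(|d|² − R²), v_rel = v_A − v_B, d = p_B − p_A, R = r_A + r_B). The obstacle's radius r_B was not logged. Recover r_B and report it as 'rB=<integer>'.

m = -1863
d = (-6, 18);  v_rel = (6, -9),  |v_rel|² = 117
v_rel×d = (6)·(18) − (-9)·(-6) = 54
since m = R²·117 − 54²:  R² = (2916 + -1863) / 117 = 9
R = √9 = 3  ⇒  r_B = 3 − 2 = 1

rB=1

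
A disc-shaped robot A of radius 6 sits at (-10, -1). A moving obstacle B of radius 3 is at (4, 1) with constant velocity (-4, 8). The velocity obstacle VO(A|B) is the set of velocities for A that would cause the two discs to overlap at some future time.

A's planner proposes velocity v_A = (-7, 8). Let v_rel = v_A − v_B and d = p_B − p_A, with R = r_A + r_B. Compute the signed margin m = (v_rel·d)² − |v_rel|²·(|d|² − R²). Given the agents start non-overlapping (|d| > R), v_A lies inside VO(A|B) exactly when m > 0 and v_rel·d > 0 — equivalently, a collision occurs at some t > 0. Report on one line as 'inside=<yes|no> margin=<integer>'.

d = (14, 2),  |d|² = 200;  R = 6+3 = 9,  c = 200−9² = 119
v_rel = (-3, 0),  |v_rel|² = 9;  v_rel·d = (-3)·(14) + (0)·(2) = -42
9·t² + 84·t + 119 = 0  ⇒  m = (-42)² − 9·119 = 693
m = 693 > 0,  v_rel·d = -42 < 0  ⇒  outside

inside=no margin=693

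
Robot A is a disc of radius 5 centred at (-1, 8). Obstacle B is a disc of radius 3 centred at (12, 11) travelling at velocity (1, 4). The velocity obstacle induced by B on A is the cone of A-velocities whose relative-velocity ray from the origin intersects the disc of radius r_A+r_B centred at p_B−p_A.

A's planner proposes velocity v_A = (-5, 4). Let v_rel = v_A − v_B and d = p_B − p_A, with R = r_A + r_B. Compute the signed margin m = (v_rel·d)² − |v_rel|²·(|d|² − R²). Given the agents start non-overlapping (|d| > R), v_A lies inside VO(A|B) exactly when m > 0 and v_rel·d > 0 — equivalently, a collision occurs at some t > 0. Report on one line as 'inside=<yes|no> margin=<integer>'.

d = (13, 3),  |d|² = 178;  R = 5+3 = 8,  c = 178−8² = 114
v_rel = (-6, 0),  |v_rel|² = 36;  v_rel·d = (-6)·(13) + (0)·(3) = -78
36·t² + 156·t + 114 = 0  ⇒  m = (-78)² − 36·114 = 1980
m = 1980 > 0,  v_rel·d = -78 < 0  ⇒  outside

inside=no margin=1980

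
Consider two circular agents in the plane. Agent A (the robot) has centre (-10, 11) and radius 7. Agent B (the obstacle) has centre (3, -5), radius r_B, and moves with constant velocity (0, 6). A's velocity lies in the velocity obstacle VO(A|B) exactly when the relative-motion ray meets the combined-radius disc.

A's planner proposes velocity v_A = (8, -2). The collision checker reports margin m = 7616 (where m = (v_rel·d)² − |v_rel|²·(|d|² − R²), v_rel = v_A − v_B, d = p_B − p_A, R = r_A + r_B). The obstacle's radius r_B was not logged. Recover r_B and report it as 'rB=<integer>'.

m = 7616
d = (13, -16);  v_rel = (8, -8),  |v_rel|² = 128
v_rel×d = (8)·(-16) − (-8)·(13) = -24
since m = R²·128 − (-24)²:  R² = (576 + 7616) / 128 = 64
R = √64 = 8  ⇒  r_B = 8 − 7 = 1

rB=1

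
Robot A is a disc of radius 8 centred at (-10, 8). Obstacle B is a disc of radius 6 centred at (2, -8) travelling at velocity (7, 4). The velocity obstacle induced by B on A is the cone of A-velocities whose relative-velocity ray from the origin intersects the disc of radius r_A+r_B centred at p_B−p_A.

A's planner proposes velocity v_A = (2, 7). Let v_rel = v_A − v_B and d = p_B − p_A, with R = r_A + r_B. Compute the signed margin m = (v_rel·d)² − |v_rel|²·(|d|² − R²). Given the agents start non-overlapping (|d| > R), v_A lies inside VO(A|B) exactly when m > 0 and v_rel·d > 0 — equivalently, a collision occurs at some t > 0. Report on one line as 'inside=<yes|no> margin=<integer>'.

d = (12, -16),  |d|² = 400;  R = 8+6 = 14,  c = 400−14² = 204
v_rel = (-5, 3),  |v_rel|² = 34;  v_rel·d = (-5)·(12) + (3)·(-16) = -108
34·t² + 216·t + 204 = 0  ⇒  m = (-108)² − 34·204 = 4728
m = 4728 > 0,  v_rel·d = -108 < 0  ⇒  outside

inside=no margin=4728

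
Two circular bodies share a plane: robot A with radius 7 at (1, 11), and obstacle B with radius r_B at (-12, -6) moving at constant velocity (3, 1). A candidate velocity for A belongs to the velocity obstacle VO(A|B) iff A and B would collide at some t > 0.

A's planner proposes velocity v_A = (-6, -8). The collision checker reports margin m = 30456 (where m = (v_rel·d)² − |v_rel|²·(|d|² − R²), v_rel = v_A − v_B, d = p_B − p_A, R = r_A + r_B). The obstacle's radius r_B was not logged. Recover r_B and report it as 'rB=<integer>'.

m = 30456
d = (-13, -17);  v_rel = (-9, -9),  |v_rel|² = 162
v_rel×d = (-9)·(-17) − (-9)·(-13) = 36
since m = R²·162 − 36²:  R² = (1296 + 30456) / 162 = 196
R = √196 = 14  ⇒  r_B = 14 − 7 = 7

rB=7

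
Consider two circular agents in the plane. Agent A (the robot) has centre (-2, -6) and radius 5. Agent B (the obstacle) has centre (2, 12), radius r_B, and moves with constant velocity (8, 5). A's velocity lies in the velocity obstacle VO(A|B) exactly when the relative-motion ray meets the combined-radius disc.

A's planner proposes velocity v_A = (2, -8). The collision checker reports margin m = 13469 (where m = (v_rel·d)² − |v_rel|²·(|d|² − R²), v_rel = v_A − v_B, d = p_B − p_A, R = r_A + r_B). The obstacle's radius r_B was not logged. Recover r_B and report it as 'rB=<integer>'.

m = 13469
d = (4, 18);  v_rel = (-6, -13),  |v_rel|² = 205
v_rel×d = (-6)·(18) − (-13)·(4) = -56
since m = R²·205 − (-56)²:  R² = (3136 + 13469) / 205 = 81
R = √81 = 9  ⇒  r_B = 9 − 5 = 4

rB=4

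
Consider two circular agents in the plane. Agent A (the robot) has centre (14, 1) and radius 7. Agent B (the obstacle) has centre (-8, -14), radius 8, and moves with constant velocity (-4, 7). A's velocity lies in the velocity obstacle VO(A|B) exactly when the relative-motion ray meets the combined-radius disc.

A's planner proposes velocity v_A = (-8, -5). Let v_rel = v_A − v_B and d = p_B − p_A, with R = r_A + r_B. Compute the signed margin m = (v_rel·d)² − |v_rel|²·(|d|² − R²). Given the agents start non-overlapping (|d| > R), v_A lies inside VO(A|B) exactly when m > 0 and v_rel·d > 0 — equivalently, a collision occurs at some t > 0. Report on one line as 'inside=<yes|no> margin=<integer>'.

d = (-22, -15),  |d|² = 709;  R = 7+8 = 15,  c = 709−15² = 484
v_rel = (-4, -12),  |v_rel|² = 160;  v_rel·d = (-4)·(-22) + (-12)·(-15) = 268
160·t² − 536·t + 484 = 0  ⇒  m = 268² − 160·484 = -5616
m = -5616 < 0,  v_rel·d = 268 > 0  ⇒  outside

inside=no margin=-5616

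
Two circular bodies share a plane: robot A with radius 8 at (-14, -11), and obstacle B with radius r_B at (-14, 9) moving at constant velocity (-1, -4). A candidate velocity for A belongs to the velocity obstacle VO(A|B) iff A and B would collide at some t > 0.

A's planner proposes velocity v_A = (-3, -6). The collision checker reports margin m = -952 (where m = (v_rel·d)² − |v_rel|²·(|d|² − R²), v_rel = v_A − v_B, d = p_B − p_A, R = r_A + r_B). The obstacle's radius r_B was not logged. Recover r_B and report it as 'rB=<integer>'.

m = -952
d = (0, 20);  v_rel = (-2, -2),  |v_rel|² = 8
v_rel×d = (-2)·(20) − (-2)·(0) = -40
since m = R²·8 − (-40)²:  R² = (1600 + -952) / 8 = 81
R = √81 = 9  ⇒  r_B = 9 − 8 = 1

rB=1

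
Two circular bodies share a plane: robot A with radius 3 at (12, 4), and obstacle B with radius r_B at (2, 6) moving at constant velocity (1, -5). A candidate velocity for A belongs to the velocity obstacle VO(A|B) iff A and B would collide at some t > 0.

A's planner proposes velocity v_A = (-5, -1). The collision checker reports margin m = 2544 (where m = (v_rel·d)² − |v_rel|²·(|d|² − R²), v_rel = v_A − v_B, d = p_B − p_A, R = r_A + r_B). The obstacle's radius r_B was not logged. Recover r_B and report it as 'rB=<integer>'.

m = 2544
d = (-10, 2);  v_rel = (-6, 4),  |v_rel|² = 52
v_rel×d = (-6)·(2) − (4)·(-10) = 28
since m = R²·52 − 28²:  R² = (784 + 2544) / 52 = 64
R = √64 = 8  ⇒  r_B = 8 − 3 = 5

rB=5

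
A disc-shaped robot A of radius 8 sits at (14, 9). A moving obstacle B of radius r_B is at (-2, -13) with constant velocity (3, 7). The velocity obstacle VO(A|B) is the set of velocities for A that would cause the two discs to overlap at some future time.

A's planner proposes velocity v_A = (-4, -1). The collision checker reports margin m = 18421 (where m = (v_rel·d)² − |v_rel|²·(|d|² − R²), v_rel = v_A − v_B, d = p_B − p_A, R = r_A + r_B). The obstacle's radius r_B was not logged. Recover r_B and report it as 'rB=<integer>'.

m = 18421
d = (-16, -22);  v_rel = (-7, -8),  |v_rel|² = 113
v_rel×d = (-7)·(-22) − (-8)·(-16) = 26
since m = R²·113 − 26²:  R² = (676 + 18421) / 113 = 169
R = √169 = 13  ⇒  r_B = 13 − 8 = 5

rB=5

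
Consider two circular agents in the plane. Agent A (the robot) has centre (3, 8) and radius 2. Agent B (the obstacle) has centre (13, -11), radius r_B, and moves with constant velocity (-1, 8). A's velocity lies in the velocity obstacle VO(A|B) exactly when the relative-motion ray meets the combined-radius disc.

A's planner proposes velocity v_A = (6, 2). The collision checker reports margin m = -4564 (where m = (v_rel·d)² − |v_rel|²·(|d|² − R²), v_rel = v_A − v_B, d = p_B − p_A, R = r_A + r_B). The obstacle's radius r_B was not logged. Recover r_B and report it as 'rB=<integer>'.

m = -4564
d = (10, -19);  v_rel = (7, -6),  |v_rel|² = 85
v_rel×d = (7)·(-19) − (-6)·(10) = -73
since m = R²·85 − (-73)²:  R² = (5329 + -4564) / 85 = 9
R = √9 = 3  ⇒  r_B = 3 − 2 = 1

rB=1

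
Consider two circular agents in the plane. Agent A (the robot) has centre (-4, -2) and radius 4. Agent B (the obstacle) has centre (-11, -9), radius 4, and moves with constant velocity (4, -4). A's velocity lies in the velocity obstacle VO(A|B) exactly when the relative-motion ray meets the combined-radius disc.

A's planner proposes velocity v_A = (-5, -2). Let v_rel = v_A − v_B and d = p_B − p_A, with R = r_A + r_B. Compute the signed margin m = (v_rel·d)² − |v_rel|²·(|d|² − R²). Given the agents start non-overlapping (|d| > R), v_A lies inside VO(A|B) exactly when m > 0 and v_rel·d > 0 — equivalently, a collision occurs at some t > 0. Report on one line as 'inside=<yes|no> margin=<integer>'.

d = (-7, -7),  |d|² = 98;  R = 4+4 = 8,  c = 98−8² = 34
v_rel = (-9, 2),  |v_rel|² = 85;  v_rel·d = (-9)·(-7) + (2)·(-7) = 49
85·t² − 98·t + 34 = 0  ⇒  m = 49² − 85·34 = -489
m = -489 < 0,  v_rel·d = 49 > 0  ⇒  outside

inside=no margin=-489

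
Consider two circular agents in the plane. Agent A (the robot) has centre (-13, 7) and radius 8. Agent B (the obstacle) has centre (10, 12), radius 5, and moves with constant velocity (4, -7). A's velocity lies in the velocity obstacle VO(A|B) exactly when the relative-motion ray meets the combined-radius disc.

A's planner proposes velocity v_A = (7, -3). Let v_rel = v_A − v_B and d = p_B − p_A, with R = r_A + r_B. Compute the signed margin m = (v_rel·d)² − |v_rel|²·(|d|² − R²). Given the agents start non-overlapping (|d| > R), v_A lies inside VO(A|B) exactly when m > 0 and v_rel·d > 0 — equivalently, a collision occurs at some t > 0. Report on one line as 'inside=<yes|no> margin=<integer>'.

d = (23, 5),  |d|² = 554;  R = 8+5 = 13,  c = 554−13² = 385
v_rel = (3, 4),  |v_rel|² = 25;  v_rel·d = (3)·(23) + (4)·(5) = 89
25·t² − 178·t + 385 = 0  ⇒  m = 89² − 25·385 = -1704
m = -1704 < 0,  v_rel·d = 89 > 0  ⇒  outside

inside=no margin=-1704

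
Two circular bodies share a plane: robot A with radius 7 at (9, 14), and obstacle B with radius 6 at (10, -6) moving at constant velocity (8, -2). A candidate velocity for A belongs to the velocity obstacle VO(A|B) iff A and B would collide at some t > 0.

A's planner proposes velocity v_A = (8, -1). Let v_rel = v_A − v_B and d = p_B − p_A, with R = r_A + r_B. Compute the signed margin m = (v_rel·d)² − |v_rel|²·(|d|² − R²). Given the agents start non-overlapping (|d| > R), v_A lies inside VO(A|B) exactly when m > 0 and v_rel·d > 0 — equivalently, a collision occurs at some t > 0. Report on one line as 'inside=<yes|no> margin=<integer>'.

d = (1, -20),  |d|² = 401;  R = 7+6 = 13,  c = 401−13² = 232
v_rel = (0, 1),  |v_rel|² = 1;  v_rel·d = (0)·(1) + (1)·(-20) = -20
1·t² + 40·t + 232 = 0  ⇒  m = (-20)² − 1·232 = 168
m = 168 > 0,  v_rel·d = -20 < 0  ⇒  outside

inside=no margin=168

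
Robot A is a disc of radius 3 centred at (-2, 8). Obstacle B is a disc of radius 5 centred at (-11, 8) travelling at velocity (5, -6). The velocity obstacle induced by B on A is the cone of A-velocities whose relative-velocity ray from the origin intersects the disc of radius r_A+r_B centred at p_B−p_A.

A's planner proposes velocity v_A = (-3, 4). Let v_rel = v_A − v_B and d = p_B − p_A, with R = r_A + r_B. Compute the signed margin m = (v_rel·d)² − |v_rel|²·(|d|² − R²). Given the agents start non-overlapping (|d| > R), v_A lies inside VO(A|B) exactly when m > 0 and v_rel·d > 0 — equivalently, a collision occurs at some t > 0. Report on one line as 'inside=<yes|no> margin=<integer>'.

d = (-9, 0),  |d|² = 81;  R = 3+5 = 8,  c = 81−8² = 17
v_rel = (-8, 10),  |v_rel|² = 164;  v_rel·d = (-8)·(-9) + (10)·(0) = 72
164·t² − 144·t + 17 = 0  ⇒  m = 72² − 164·17 = 2396
m = 2396 > 0,  v_rel·d = 72 > 0  ⇒  inside

inside=yes margin=2396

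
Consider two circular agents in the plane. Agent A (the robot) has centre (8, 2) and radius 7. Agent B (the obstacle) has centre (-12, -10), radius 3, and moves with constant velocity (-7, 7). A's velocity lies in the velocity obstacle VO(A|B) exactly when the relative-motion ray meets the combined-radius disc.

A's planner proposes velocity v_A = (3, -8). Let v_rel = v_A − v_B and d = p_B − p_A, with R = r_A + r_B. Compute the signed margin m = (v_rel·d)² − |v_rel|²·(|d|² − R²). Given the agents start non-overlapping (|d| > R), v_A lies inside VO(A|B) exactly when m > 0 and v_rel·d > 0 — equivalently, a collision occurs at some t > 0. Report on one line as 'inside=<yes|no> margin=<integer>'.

d = (-20, -12),  |d|² = 544;  R = 7+3 = 10,  c = 544−10² = 444
v_rel = (10, -15),  |v_rel|² = 325;  v_rel·d = (10)·(-20) + (-15)·(-12) = -20
325·t² + 40·t + 444 = 0  ⇒  m = (-20)² − 325·444 = -143900
m = -143900 < 0,  v_rel·d = -20 < 0  ⇒  outside

inside=no margin=-143900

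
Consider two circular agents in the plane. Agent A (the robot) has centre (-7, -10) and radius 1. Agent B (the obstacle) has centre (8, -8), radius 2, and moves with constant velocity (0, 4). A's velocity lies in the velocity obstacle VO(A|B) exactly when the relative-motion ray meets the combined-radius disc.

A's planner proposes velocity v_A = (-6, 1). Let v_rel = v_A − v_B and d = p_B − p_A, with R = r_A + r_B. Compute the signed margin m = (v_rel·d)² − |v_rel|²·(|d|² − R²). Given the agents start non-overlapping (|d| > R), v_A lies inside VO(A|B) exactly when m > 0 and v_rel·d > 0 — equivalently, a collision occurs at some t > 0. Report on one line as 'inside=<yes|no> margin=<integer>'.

d = (15, 2),  |d|² = 229;  R = 1+2 = 3,  c = 229−3² = 220
v_rel = (-6, -3),  |v_rel|² = 45;  v_rel·d = (-6)·(15) + (-3)·(2) = -96
45·t² + 192·t + 220 = 0  ⇒  m = (-96)² − 45·220 = -684
m = -684 < 0,  v_rel·d = -96 < 0  ⇒  outside

inside=no margin=-684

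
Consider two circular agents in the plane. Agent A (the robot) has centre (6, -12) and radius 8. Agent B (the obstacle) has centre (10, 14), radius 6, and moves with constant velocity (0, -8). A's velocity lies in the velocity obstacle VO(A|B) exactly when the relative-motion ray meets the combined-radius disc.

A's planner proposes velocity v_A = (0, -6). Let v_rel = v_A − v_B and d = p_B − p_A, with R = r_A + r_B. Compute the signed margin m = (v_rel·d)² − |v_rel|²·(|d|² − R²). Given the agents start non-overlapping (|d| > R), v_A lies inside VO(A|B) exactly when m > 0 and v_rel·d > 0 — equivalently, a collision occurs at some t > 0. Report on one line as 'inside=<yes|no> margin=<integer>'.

d = (4, 26),  |d|² = 692;  R = 8+6 = 14,  c = 692−14² = 496
v_rel = (0, 2),  |v_rel|² = 4;  v_rel·d = (0)·(4) + (2)·(26) = 52
4·t² − 104·t + 496 = 0  ⇒  m = 52² − 4·496 = 720
m = 720 > 0,  v_rel·d = 52 > 0  ⇒  inside

inside=yes margin=720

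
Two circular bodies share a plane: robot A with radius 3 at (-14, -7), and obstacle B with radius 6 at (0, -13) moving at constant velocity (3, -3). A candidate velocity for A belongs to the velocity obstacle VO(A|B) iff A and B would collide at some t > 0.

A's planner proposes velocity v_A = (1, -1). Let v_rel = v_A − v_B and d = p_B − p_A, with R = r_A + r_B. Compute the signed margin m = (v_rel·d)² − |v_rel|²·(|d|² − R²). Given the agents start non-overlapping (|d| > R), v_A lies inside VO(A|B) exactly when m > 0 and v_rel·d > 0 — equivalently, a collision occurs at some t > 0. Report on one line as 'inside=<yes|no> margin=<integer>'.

d = (14, -6),  |d|² = 232;  R = 3+6 = 9,  c = 232−9² = 151
v_rel = (-2, 2),  |v_rel|² = 8;  v_rel·d = (-2)·(14) + (2)·(-6) = -40
8·t² + 80·t + 151 = 0  ⇒  m = (-40)² − 8·151 = 392
m = 392 > 0,  v_rel·d = -40 < 0  ⇒  outside

inside=no margin=392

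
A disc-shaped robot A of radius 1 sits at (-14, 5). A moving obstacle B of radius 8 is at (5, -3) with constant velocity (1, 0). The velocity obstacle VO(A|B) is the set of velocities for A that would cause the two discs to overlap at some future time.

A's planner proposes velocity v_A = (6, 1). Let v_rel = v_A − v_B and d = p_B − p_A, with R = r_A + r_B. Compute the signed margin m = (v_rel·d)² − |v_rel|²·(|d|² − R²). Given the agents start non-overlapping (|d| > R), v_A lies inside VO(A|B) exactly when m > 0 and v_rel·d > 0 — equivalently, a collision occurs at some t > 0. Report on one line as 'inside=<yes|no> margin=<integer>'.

d = (19, -8),  |d|² = 425;  R = 1+8 = 9,  c = 425−9² = 344
v_rel = (5, 1),  |v_rel|² = 26;  v_rel·d = (5)·(19) + (1)·(-8) = 87
26·t² − 174·t + 344 = 0  ⇒  m = 87² − 26·344 = -1375
m = -1375 < 0,  v_rel·d = 87 > 0  ⇒  outside

inside=no margin=-1375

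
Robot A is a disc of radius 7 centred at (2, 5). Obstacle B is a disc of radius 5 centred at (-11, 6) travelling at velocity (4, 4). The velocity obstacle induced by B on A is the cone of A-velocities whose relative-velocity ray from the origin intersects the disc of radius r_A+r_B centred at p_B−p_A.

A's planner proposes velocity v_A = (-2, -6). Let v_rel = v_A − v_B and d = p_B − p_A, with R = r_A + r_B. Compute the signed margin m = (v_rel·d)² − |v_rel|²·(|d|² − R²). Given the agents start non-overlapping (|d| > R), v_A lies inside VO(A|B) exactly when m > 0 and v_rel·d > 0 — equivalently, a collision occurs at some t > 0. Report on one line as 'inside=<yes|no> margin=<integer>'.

d = (-13, 1),  |d|² = 170;  R = 7+5 = 12,  c = 170−12² = 26
v_rel = (-6, -10),  |v_rel|² = 136;  v_rel·d = (-6)·(-13) + (-10)·(1) = 68
136·t² − 136·t + 26 = 0  ⇒  m = 68² − 136·26 = 1088
m = 1088 > 0,  v_rel·d = 68 > 0  ⇒  inside

inside=yes margin=1088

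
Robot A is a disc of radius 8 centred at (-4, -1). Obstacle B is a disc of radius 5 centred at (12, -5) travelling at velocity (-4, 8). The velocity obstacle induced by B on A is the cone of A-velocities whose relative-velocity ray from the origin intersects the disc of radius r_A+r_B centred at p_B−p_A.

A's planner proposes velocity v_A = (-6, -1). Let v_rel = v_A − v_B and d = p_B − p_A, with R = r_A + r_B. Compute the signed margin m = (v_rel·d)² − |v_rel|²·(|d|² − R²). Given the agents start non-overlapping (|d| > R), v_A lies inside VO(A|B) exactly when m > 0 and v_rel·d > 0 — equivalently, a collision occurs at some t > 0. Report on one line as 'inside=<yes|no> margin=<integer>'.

d = (16, -4),  |d|² = 272;  R = 8+5 = 13,  c = 272−13² = 103
v_rel = (-2, -9),  |v_rel|² = 85;  v_rel·d = (-2)·(16) + (-9)·(-4) = 4
85·t² − 8·t + 103 = 0  ⇒  m = 4² − 85·103 = -8739
m = -8739 < 0,  v_rel·d = 4 > 0  ⇒  outside

inside=no margin=-8739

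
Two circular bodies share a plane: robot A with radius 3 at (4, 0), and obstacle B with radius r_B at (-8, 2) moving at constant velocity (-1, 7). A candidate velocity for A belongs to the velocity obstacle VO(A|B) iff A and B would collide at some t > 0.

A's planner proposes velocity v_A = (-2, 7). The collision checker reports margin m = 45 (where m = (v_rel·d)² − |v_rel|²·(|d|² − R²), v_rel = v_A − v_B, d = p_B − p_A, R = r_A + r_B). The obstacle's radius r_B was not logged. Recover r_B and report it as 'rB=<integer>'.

m = 45
d = (-12, 2);  v_rel = (-1, 0),  |v_rel|² = 1
v_rel×d = (-1)·(2) − (0)·(-12) = -2
since m = R²·1 − (-2)²:  R² = (4 + 45) / 1 = 49
R = √49 = 7  ⇒  r_B = 7 − 3 = 4

rB=4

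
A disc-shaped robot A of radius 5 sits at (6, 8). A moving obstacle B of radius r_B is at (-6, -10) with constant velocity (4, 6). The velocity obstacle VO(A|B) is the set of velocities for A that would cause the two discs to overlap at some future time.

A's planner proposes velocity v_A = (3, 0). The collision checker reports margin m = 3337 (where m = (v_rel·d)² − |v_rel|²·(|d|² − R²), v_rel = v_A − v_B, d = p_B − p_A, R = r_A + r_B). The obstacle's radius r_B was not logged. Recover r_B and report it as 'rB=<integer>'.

m = 3337
d = (-12, -18);  v_rel = (-1, -6),  |v_rel|² = 37
v_rel×d = (-1)·(-18) − (-6)·(-12) = -54
since m = R²·37 − (-54)²:  R² = (2916 + 3337) / 37 = 169
R = √169 = 13  ⇒  r_B = 13 − 5 = 8

rB=8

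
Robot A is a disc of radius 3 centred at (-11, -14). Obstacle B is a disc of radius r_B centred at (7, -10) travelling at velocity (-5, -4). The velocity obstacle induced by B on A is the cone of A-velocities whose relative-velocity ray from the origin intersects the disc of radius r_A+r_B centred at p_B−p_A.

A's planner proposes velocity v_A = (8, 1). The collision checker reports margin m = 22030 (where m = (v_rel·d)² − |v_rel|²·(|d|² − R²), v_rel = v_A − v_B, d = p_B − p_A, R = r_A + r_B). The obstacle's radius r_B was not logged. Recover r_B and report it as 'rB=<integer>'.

m = 22030
d = (18, 4);  v_rel = (13, 5),  |v_rel|² = 194
v_rel×d = (13)·(4) − (5)·(18) = -38
since m = R²·194 − (-38)²:  R² = (1444 + 22030) / 194 = 121
R = √121 = 11  ⇒  r_B = 11 − 3 = 8

rB=8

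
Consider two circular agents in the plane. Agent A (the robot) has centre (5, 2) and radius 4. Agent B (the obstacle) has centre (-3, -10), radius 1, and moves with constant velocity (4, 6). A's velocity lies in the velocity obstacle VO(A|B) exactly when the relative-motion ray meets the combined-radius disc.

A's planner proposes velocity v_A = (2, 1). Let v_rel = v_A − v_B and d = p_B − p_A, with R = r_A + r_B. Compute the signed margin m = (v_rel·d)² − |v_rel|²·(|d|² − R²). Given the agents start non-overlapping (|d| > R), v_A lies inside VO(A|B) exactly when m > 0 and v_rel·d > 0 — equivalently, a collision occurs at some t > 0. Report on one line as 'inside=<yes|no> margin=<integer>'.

d = (-8, -12),  |d|² = 208;  R = 4+1 = 5,  c = 208−5² = 183
v_rel = (-2, -5),  |v_rel|² = 29;  v_rel·d = (-2)·(-8) + (-5)·(-12) = 76
29·t² − 152·t + 183 = 0  ⇒  m = 76² − 29·183 = 469
m = 469 > 0,  v_rel·d = 76 > 0  ⇒  inside

inside=yes margin=469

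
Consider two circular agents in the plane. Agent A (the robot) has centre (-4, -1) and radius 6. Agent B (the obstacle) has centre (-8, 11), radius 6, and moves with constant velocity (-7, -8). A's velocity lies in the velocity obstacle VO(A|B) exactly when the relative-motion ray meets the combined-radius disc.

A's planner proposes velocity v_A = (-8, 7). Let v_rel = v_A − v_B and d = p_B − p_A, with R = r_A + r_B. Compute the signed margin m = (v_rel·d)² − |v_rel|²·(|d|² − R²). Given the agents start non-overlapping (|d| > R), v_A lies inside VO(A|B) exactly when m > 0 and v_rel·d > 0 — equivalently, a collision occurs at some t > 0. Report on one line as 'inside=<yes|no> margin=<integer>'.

d = (-4, 12),  |d|² = 160;  R = 6+6 = 12,  c = 160−12² = 16
v_rel = (-1, 15),  |v_rel|² = 226;  v_rel·d = (-1)·(-4) + (15)·(12) = 184
226·t² − 368·t + 16 = 0  ⇒  m = 184² − 226·16 = 30240
m = 30240 > 0,  v_rel·d = 184 > 0  ⇒  inside

inside=yes margin=30240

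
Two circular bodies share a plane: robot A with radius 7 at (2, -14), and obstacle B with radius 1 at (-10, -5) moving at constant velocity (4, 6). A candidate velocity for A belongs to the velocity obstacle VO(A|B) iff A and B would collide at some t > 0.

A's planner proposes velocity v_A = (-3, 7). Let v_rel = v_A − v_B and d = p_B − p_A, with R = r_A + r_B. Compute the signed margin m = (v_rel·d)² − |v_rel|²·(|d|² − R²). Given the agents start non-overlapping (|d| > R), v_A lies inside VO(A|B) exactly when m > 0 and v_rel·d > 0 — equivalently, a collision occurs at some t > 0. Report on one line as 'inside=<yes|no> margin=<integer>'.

d = (-12, 9),  |d|² = 225;  R = 7+1 = 8,  c = 225−8² = 161
v_rel = (-7, 1),  |v_rel|² = 50;  v_rel·d = (-7)·(-12) + (1)·(9) = 93
50·t² − 186·t + 161 = 0  ⇒  m = 93² − 50·161 = 599
m = 599 > 0,  v_rel·d = 93 > 0  ⇒  inside

inside=yes margin=599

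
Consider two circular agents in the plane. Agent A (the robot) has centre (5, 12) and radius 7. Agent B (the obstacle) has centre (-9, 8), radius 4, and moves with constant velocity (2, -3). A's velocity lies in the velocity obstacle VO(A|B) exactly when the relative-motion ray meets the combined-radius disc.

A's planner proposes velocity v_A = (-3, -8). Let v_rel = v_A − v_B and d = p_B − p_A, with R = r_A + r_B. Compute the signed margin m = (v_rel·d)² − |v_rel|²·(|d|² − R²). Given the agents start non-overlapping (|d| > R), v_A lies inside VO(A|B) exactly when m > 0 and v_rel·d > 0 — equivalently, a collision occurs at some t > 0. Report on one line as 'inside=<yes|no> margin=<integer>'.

d = (-14, -4),  |d|² = 212;  R = 7+4 = 11,  c = 212−11² = 91
v_rel = (-5, -5),  |v_rel|² = 50;  v_rel·d = (-5)·(-14) + (-5)·(-4) = 90
50·t² − 180·t + 91 = 0  ⇒  m = 90² − 50·91 = 3550
m = 3550 > 0,  v_rel·d = 90 > 0  ⇒  inside

inside=yes margin=3550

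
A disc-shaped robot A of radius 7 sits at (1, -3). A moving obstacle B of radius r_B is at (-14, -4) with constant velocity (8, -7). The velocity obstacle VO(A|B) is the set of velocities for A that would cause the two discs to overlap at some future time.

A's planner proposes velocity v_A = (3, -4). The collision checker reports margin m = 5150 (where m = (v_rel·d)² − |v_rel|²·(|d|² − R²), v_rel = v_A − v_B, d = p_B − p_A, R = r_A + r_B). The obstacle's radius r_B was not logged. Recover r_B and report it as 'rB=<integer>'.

m = 5150
d = (-15, -1);  v_rel = (-5, 3),  |v_rel|² = 34
v_rel×d = (-5)·(-1) − (3)·(-15) = 50
since m = R²·34 − 50²:  R² = (2500 + 5150) / 34 = 225
R = √225 = 15  ⇒  r_B = 15 − 7 = 8

rB=8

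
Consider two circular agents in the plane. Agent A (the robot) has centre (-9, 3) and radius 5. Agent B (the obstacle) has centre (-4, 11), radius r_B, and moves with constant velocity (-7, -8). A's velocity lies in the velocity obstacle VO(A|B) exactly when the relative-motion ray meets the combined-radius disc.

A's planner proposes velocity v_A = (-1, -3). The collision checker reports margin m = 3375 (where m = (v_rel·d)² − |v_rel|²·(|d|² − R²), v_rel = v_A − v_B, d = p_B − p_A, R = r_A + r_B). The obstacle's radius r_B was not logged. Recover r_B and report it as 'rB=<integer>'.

m = 3375
d = (5, 8);  v_rel = (6, 5),  |v_rel|² = 61
v_rel×d = (6)·(8) − (5)·(5) = 23
since m = R²·61 − 23²:  R² = (529 + 3375) / 61 = 64
R = √64 = 8  ⇒  r_B = 8 − 5 = 3

rB=3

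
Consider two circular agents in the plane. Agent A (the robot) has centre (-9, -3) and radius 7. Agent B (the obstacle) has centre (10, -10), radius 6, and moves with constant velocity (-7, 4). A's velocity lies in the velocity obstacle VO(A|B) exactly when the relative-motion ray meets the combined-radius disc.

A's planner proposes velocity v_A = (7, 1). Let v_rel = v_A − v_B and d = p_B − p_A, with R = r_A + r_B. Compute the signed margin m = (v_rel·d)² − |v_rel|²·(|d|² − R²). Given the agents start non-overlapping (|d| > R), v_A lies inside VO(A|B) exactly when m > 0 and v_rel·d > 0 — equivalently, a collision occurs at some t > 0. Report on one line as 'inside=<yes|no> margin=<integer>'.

d = (19, -7),  |d|² = 410;  R = 7+6 = 13,  c = 410−13² = 241
v_rel = (14, -3),  |v_rel|² = 205;  v_rel·d = (14)·(19) + (-3)·(-7) = 287
205·t² − 574·t + 241 = 0  ⇒  m = 287² − 205·241 = 32964
m = 32964 > 0,  v_rel·d = 287 > 0  ⇒  inside

inside=yes margin=32964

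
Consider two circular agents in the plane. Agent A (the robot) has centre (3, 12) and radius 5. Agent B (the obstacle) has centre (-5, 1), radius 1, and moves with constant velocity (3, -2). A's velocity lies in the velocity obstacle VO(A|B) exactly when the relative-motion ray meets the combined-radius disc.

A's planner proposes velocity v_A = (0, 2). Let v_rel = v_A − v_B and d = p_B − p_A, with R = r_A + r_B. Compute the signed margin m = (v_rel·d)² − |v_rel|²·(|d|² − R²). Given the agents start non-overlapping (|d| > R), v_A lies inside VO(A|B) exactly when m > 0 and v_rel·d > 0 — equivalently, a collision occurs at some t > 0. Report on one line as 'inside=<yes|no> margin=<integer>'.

d = (-8, -11),  |d|² = 185;  R = 5+1 = 6,  c = 185−6² = 149
v_rel = (-3, 4),  |v_rel|² = 25;  v_rel·d = (-3)·(-8) + (4)·(-11) = -20
25·t² + 40·t + 149 = 0  ⇒  m = (-20)² − 25·149 = -3325
m = -3325 < 0,  v_rel·d = -20 < 0  ⇒  outside

inside=no margin=-3325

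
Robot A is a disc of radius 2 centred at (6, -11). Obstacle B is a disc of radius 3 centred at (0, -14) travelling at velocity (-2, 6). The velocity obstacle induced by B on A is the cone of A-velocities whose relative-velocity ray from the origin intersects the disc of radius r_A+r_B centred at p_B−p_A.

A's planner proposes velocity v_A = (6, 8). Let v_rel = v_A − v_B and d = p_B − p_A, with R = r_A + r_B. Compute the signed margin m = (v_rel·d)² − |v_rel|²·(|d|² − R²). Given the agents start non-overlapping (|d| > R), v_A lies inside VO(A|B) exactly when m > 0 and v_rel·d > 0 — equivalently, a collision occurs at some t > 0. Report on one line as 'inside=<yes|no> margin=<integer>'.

d = (-6, -3),  |d|² = 45;  R = 2+3 = 5,  c = 45−5² = 20
v_rel = (8, 2),  |v_rel|² = 68;  v_rel·d = (8)·(-6) + (2)·(-3) = -54
68·t² + 108·t + 20 = 0  ⇒  m = (-54)² − 68·20 = 1556
m = 1556 > 0,  v_rel·d = -54 < 0  ⇒  outside

inside=no margin=1556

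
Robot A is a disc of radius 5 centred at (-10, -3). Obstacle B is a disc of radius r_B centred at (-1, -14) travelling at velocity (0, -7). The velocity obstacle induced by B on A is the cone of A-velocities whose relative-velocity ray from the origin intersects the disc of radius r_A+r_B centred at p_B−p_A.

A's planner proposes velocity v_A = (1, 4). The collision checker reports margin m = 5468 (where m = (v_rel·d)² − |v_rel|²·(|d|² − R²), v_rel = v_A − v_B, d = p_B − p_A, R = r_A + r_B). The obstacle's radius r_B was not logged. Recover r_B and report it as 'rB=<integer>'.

m = 5468
d = (9, -11);  v_rel = (1, 11),  |v_rel|² = 122
v_rel×d = (1)·(-11) − (11)·(9) = -110
since m = R²·122 − (-110)²:  R² = (12100 + 5468) / 122 = 144
R = √144 = 12  ⇒  r_B = 12 − 5 = 7

rB=7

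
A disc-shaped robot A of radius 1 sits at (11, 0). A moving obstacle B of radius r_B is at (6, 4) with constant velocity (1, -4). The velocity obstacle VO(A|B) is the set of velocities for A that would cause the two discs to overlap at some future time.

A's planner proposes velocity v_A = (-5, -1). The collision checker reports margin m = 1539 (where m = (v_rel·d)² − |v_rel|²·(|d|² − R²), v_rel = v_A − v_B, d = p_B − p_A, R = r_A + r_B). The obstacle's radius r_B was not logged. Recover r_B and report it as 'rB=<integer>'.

m = 1539
d = (-5, 4);  v_rel = (-6, 3),  |v_rel|² = 45
v_rel×d = (-6)·(4) − (3)·(-5) = -9
since m = R²·45 − (-9)²:  R² = (81 + 1539) / 45 = 36
R = √36 = 6  ⇒  r_B = 6 − 1 = 5

rB=5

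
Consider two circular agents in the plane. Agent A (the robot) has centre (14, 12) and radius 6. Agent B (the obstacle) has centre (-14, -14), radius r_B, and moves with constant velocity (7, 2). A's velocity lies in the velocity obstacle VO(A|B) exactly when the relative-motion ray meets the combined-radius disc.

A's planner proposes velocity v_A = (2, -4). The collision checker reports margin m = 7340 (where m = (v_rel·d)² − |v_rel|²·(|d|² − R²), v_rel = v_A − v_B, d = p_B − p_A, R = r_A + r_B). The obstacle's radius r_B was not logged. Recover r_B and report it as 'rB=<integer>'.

m = 7340
d = (-28, -26);  v_rel = (-5, -6),  |v_rel|² = 61
v_rel×d = (-5)·(-26) − (-6)·(-28) = -38
since m = R²·61 − (-38)²:  R² = (1444 + 7340) / 61 = 144
R = √144 = 12  ⇒  r_B = 12 − 6 = 6

rB=6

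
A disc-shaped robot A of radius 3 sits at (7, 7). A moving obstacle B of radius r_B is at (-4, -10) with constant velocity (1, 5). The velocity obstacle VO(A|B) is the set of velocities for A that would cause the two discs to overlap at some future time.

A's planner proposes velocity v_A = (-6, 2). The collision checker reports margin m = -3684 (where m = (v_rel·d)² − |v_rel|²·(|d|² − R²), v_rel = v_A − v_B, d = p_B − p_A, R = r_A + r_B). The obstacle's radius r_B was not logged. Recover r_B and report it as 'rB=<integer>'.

m = -3684
d = (-11, -17);  v_rel = (-7, -3),  |v_rel|² = 58
v_rel×d = (-7)·(-17) − (-3)·(-11) = 86
since m = R²·58 − 86²:  R² = (7396 + -3684) / 58 = 64
R = √64 = 8  ⇒  r_B = 8 − 3 = 5

rB=5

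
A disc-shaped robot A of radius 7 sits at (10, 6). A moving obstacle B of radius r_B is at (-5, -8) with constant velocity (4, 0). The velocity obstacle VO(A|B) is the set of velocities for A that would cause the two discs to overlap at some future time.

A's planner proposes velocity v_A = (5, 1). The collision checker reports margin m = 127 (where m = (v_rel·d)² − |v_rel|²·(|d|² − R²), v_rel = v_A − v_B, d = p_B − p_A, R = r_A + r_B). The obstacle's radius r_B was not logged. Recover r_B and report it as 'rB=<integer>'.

m = 127
d = (-15, -14);  v_rel = (1, 1),  |v_rel|² = 2
v_rel×d = (1)·(-14) − (1)·(-15) = 1
since m = R²·2 − 1²:  R² = (1 + 127) / 2 = 64
R = √64 = 8  ⇒  r_B = 8 − 7 = 1

rB=1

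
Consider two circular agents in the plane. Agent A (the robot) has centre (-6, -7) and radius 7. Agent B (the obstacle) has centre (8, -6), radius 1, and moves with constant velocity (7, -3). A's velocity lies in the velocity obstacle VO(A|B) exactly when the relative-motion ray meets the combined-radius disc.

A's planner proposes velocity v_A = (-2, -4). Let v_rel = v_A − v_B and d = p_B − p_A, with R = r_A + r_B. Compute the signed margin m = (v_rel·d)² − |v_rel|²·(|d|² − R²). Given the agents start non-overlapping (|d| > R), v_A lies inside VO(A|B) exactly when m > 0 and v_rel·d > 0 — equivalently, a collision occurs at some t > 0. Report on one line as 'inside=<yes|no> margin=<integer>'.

d = (14, 1),  |d|² = 197;  R = 7+1 = 8,  c = 197−8² = 133
v_rel = (-9, -1),  |v_rel|² = 82;  v_rel·d = (-9)·(14) + (-1)·(1) = -127
82·t² + 254·t + 133 = 0  ⇒  m = (-127)² − 82·133 = 5223
m = 5223 > 0,  v_rel·d = -127 < 0  ⇒  outside

inside=no margin=5223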